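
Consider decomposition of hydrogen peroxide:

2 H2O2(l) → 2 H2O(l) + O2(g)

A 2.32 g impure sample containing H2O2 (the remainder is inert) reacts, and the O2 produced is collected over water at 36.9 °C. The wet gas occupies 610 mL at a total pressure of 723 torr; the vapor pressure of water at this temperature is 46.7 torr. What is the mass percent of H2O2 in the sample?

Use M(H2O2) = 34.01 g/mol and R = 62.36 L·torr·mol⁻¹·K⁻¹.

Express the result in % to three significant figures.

62.6 %

P(O2) = 723 − 46.7 = 676.3 torr
n(O2) = PV/RT = (676.3 × 0.6100) / (62.36 × 310.05) = 0.02134 mol
n(H2O2) = (2/1) × 0.02134 = 0.04268 mol
m(H2O2) = 0.04268 × 34.01 = 1.452 g
%H2O2 = 1.452 / 2.32 × 100 = 62.59%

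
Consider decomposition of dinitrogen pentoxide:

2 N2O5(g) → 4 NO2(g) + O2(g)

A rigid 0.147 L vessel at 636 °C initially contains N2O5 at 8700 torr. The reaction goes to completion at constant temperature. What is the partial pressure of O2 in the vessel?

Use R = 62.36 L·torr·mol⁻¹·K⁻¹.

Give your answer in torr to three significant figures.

n(N2O5)₀ = PV/RT = (8700 × 0.147) / (62.36 × 909.15) = 0.02256 mol
n(O2) = (1/2) × 0.02256 = 0.01128 mol
P(O2) = nRT/V = 0.01128 × 62.36 × 909.15 / 0.147 = 4350 torr

4350 torr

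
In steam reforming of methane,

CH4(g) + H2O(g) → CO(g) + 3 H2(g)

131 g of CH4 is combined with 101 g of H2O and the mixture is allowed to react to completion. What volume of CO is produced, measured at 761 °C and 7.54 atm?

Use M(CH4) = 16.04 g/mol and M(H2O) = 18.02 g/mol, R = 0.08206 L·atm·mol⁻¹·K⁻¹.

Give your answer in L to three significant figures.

n(CH4) = 131 / 16.04 = 8.167 mol
n(H2O) = 101 / 18.02 = 5.605 mol
For 8.167 mol CH4, stoichiometry requires (1/1) × 8.167 = 8.167 mol H2O; 5.605 mol is available, so H2O is limiting.
n(CO) = (1/1) × 5.605 = 5.605 mol
V(CO) = nRT/P = 5.605 × 0.08206 × 1034.15 / 7.54 = 63.08 L

63.1 L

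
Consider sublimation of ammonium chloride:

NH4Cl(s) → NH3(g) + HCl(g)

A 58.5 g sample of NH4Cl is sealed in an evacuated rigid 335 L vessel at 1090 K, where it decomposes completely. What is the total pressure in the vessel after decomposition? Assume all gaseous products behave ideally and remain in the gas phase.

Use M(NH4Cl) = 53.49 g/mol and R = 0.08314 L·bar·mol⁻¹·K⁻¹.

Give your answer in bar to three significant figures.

0.592 bar

n(NH4Cl) = 58.5 / 53.49 = 1.094 mol
n(gas produced) = (2/1) × 1.094 = 2.188 mol
P = nRT/V = 2.188 × 0.08314 × 1090 / 335 = 0.5919 bar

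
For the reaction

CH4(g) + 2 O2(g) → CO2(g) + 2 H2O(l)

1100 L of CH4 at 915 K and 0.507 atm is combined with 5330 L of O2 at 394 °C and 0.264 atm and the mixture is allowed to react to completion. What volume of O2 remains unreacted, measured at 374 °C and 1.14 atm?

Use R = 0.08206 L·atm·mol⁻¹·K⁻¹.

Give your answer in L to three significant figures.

505 L

n(CH4) = PV/RT = (0.507 × 1100) / (0.08206 × 915) = 7.428 mol
n(O2) = PV/RT = (0.264 × 5330) / (0.08206 × 667.15) = 25.70 mol
For 7.428 mol CH4, stoichiometry requires (2/1) × 7.428 = 14.86 mol O2; 25.70 mol is available, so CH4 is limiting.
n(O2) consumed = (2/1) × 7.428 = 14.86 mol; remaining = 25.70 − 14.86 = 10.84 mol
V(O2) = nRT/P = 10.84 × 0.08206 × 647.15 / 1.14 = 505.0 L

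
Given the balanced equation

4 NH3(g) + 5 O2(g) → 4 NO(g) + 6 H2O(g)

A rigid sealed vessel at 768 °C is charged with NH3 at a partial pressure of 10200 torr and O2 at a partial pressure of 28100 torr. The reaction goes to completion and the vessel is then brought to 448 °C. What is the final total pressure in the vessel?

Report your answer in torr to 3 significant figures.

Because the vessel is rigid and T is held at 768 °C, work the stoichiometry in partial pressures (P_i = n_iRT/V).
P(O2) required for 10200 torr of NH3 = (5/4) × 10200 = 12750 torr; available 28100 torr, so NH3 is limiting.
P(O2) remaining = 28100 − (5/4) × 10200 = 15350 torr
P(gaseous products) = (4+6)/4 × 10200 = 25500 torr
P_total at 768 °C = 15350 + 25500 = 40850 torr
Scaling to 448 °C: P = 40850 × 721.15/1041.15 = 28290 torr

28300 torr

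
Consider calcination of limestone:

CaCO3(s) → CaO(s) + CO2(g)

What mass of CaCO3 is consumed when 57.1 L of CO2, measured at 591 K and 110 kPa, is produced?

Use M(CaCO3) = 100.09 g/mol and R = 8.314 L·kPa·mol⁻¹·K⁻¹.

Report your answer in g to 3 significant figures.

128 g

n(CO2) = PV/RT = (110 × 57.1) / (8.314 × 591) = 1.278 mol
n(CaCO3) = (1/1) × 1.278 = 1.278 mol
m(CaCO3) = 1.278 × 100.09 = 127.9 g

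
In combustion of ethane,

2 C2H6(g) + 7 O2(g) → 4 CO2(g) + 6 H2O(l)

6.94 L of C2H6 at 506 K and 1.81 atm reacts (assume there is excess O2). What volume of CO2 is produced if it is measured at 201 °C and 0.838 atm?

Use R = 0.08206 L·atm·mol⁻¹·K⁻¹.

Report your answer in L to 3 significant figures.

n(C2H6) = PV/RT = (1.81 × 6.94) / (0.08206 × 506) = 0.3025 mol
n(CO2) = (4/2) × 0.3025 = 0.6050 mol
V = nRT/P = 0.6050 × 0.08206 × 474.15 / 0.838 = 28.09 L

28.1 L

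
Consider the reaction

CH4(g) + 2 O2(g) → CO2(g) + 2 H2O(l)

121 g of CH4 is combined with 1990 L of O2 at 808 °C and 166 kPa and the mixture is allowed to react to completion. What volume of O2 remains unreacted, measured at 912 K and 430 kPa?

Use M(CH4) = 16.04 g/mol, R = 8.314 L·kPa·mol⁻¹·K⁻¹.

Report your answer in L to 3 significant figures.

n(CH4) = 121 / 16.04 = 7.544 mol
n(O2) = PV/RT = (166 × 1990) / (8.314 × 1081.15) = 36.75 mol
For 7.544 mol CH4, stoichiometry requires (2/1) × 7.544 = 15.09 mol O2; 36.75 mol is available, so CH4 is limiting.
n(O2) consumed = (2/1) × 7.544 = 15.09 mol; remaining = 36.75 − 15.09 = 21.66 mol
V(O2) = nRT/P = 21.66 × 8.314 × 912 / 430 = 381.9 L

382 L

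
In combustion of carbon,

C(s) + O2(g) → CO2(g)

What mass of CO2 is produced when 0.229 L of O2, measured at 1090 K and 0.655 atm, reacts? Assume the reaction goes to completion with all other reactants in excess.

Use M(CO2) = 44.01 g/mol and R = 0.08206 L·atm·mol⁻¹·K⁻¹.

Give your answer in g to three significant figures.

n(O2) = PV/RT = (0.655 × 0.229) / (0.08206 × 1090) = 0.001677 mol
n(CO2) = (1/1) × 0.001677 = 0.001677 mol
m(CO2) = 0.001677 × 44.01 = 0.07380 g

0.0738 g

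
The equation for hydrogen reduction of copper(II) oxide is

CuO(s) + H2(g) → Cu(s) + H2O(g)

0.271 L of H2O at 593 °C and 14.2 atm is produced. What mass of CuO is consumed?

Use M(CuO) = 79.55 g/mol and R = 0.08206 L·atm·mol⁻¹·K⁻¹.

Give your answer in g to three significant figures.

4.31 g

n(H2O) = PV/RT = (14.2 × 0.271) / (0.08206 × 866.15) = 0.05414 mol
n(CuO) = (1/1) × 0.05414 = 0.05414 mol
m(CuO) = 0.05414 × 79.55 = 4.307 g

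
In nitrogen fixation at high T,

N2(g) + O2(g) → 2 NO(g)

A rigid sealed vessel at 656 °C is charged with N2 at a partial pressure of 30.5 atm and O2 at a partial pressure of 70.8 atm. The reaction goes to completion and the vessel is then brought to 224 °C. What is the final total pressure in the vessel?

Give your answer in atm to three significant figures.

At constant V, partial pressures at 656 °C are proportional to moles, so apply stoichiometry directly to pressures.
P(O2) required for 30.5 atm of N2 = (1/1) × 30.5 = 30.50 atm; available 70.8 atm, so N2 is limiting.
P(O2) remaining = 70.8 − (1/1) × 30.5 = 40.30 atm
P(gaseous products) = (2)/1 × 30.5 = 61.00 atm
P_total at 656 °C = 40.30 + 61.00 = 101.3 atm
Scaling to 224 °C: P = 101.3 × 497.15/929.15 = 54.20 atm

54.2 atm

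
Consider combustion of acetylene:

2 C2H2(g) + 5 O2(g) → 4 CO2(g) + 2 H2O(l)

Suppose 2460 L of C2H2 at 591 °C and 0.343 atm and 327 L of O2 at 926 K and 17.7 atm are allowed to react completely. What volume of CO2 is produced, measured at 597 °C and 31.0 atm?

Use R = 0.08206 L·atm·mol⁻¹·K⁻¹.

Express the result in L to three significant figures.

54.8 L

n(C2H2) = PV/RT = (0.343 × 2460) / (0.08206 × 864.15) = 11.90 mol
n(O2) = PV/RT = (17.7 × 327) / (0.08206 × 926) = 76.17 mol
For 11.90 mol C2H2, stoichiometry requires (5/2) × 11.90 = 29.75 mol O2; 76.17 mol is available, so C2H2 is limiting.
n(CO2) = (4/2) × 11.90 = 23.80 mol
V(CO2) = nRT/P = 23.80 × 0.08206 × 870.15 / 31.0 = 54.82 L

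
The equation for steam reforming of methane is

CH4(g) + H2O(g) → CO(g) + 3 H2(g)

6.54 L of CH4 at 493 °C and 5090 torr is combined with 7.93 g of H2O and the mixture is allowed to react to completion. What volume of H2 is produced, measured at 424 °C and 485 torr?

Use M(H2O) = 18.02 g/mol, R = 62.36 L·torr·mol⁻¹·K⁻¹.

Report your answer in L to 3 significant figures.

n(CH4) = PV/RT = (5090 × 6.54) / (62.36 × 766.15) = 0.6967 mol
n(H2O) = 7.93 / 18.02 = 0.4401 mol
For 0.6967 mol CH4, stoichiometry requires (1/1) × 0.6967 = 0.6967 mol H2O; 0.4401 mol is available, so H2O is limiting.
n(H2) = (3/1) × 0.4401 = 1.320 mol
V(H2) = nRT/P = 1.320 × 62.36 × 697.15 / 485 = 118.3 L

118 L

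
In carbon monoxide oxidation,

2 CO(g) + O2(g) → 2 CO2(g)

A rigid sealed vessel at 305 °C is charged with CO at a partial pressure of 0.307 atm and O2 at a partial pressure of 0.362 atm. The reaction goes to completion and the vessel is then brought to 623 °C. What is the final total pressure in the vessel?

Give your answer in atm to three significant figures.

At constant V, partial pressures at 305 °C are proportional to moles, so apply stoichiometry directly to pressures.
P(O2) required for 0.307 atm of CO = (1/2) × 0.307 = 0.1535 atm; available 0.362 atm, so CO is limiting.
P(O2) remaining = 0.362 − (1/2) × 0.307 = 0.2085 atm
P(gaseous products) = (2)/2 × 0.307 = 0.3070 atm
P_total at 305 °C = 0.2085 + 0.3070 = 0.5155 atm
Scaling to 623 °C: P = 0.5155 × 896.15/578.15 = 0.7990 atm

0.799 atm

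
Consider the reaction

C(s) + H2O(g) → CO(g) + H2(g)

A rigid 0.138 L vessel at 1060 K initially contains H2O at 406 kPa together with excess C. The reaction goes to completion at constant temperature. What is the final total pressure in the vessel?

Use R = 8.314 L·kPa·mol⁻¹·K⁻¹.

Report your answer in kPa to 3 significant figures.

812 kPa

At constant T and V, P ∝ n(gas): 1 mol gas → 2 mol gas.
P_final = (2/1) × 406 = 812.0 kPa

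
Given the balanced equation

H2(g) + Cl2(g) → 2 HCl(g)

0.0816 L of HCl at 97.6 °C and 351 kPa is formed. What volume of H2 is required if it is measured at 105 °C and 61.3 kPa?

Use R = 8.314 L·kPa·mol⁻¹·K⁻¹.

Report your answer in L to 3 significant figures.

0.238 L

n(HCl) = PV/RT = (351 × 0.0816) / (8.314 × 370.75) = 0.009292 mol
n(H2) = (1/2) × 0.009292 = 0.004646 mol
V = nRT/P = 0.004646 × 8.314 × 378.15 / 61.3 = 0.2383 L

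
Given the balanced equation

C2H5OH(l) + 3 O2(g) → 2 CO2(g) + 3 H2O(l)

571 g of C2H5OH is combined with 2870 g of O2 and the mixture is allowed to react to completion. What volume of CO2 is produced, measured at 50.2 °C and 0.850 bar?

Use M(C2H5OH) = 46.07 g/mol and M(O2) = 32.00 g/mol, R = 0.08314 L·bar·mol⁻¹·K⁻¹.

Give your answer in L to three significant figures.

784 L

n(C2H5OH) = 571 / 46.07 = 12.39 mol
n(O2) = 2870 / 32.00 = 89.69 mol
For 12.39 mol C2H5OH, stoichiometry requires (3/1) × 12.39 = 37.17 mol O2; 89.69 mol is available, so C2H5OH is limiting.
n(CO2) = (2/1) × 12.39 = 24.78 mol
V(CO2) = nRT/P = 24.78 × 0.08314 × 323.35 / 0.850 = 783.7 L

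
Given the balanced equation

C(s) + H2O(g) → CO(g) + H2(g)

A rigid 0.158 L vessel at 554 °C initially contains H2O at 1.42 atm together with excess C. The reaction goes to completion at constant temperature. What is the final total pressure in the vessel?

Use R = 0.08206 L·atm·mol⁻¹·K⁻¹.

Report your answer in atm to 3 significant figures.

At constant T and V, P ∝ n(gas): 1 mol gas → 2 mol gas.
P_final = (2/1) × 1.42 = 2.840 atm

2.84 atm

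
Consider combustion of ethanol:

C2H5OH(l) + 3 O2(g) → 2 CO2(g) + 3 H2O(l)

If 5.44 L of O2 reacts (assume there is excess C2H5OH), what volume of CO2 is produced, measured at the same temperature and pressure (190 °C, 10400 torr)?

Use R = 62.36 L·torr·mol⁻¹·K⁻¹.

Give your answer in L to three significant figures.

3.63 L

At constant T and P, gas volumes are in the mole ratio: V(CO2) = (2/3) × 5.44 = 3.627 L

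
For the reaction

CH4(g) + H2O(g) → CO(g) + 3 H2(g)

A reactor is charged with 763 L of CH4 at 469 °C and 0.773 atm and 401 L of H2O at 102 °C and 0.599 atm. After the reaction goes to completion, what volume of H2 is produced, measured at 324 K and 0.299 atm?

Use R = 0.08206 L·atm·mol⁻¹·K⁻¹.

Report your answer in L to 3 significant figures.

n(CH4) = PV/RT = (0.773 × 763) / (0.08206 × 742.15) = 9.685 mol
n(H2O) = PV/RT = (0.599 × 401) / (0.08206 × 375.15) = 7.803 mol
For 9.685 mol CH4, stoichiometry requires (1/1) × 9.685 = 9.685 mol H2O; 7.803 mol is available, so H2O is limiting.
n(H2) = (3/1) × 7.803 = 23.41 mol
V(H2) = nRT/P = 23.41 × 0.08206 × 324 / 0.299 = 2082 L

2080 L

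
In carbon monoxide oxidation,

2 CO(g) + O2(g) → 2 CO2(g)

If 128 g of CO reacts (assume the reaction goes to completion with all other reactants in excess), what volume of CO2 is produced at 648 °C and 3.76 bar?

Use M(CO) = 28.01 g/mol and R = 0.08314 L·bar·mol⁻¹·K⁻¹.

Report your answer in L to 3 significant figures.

93.1 L

n(CO) = 128.0 / 28.01 = 4.570 mol
n(CO2) = (2/2) × 4.570 = 4.570 mol
V = nRT/P = 4.570 × 0.08314 × 921.15 / 3.76 = 93.08 L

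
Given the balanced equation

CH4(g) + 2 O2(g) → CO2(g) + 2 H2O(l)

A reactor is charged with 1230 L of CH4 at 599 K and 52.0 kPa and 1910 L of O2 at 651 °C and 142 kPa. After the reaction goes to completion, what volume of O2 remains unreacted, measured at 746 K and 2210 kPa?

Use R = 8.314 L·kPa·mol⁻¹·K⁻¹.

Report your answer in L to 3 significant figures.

n(CH4) = PV/RT = (52.0 × 1230) / (8.314 × 599) = 12.84 mol
n(O2) = PV/RT = (142 × 1910) / (8.314 × 924.15) = 35.30 mol
For 12.84 mol CH4, stoichiometry requires (2/1) × 12.84 = 25.68 mol O2; 35.30 mol is available, so CH4 is limiting.
n(O2) consumed = (2/1) × 12.84 = 25.68 mol; remaining = 35.30 − 25.68 = 9.620 mol
V(O2) = nRT/P = 9.620 × 8.314 × 746 / 2210 = 27.00 L

27.0 L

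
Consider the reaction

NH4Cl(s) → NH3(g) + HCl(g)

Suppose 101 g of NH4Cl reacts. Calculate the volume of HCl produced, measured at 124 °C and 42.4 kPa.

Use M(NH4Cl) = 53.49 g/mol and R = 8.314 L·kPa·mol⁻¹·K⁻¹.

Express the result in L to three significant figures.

n(NH4Cl) = 101.0 / 53.49 = 1.888 mol
n(HCl) = (1/1) × 1.888 = 1.888 mol
V = nRT/P = 1.888 × 8.314 × 397.15 / 42.4 = 147.0 L

147 L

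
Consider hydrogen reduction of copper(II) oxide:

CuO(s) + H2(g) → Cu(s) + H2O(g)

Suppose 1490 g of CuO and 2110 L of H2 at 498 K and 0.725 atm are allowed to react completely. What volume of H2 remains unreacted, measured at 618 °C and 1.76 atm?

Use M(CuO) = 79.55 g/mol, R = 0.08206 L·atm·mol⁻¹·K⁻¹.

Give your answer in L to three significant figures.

n(CuO) = 1490 / 79.55 = 18.73 mol
n(H2) = PV/RT = (0.725 × 2110) / (0.08206 × 498) = 37.43 mol
For 18.73 mol CuO, stoichiometry requires (1/1) × 18.73 = 18.73 mol H2; 37.43 mol is available, so CuO is limiting.
n(H2) consumed = (1/1) × 18.73 = 18.73 mol; remaining = 37.43 − 18.73 = 18.70 mol
V(H2) = nRT/P = 18.70 × 0.08206 × 891.15 / 1.76 = 777.0 L

777 L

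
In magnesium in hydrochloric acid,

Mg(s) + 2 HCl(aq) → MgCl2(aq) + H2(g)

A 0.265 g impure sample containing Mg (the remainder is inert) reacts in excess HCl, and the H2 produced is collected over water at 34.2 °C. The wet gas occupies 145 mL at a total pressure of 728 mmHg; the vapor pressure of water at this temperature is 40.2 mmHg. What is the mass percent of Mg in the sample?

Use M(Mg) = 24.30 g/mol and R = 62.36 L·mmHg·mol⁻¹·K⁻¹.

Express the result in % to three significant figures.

47.7 %

P(H2) = 728 − 40.2 = 687.8 mmHg
n(H2) = PV/RT = (687.8 × 0.1450) / (62.36 × 307.35) = 0.005203 mol
n(Mg) = (1/1) × 0.005203 = 0.005203 mol
m(Mg) = 0.005203 × 24.30 = 0.1264 g
%Mg = 0.1264 / 0.265 × 100 = 47.70%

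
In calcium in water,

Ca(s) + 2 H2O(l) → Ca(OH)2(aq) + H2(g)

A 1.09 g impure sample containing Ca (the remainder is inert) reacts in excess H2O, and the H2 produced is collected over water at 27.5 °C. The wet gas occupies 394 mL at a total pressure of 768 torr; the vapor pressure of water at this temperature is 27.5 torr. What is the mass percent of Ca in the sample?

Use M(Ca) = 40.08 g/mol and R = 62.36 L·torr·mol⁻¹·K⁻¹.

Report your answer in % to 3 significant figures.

57.2 %

P(H2) = 768 − 27.5 = 740.5 torr
n(H2) = PV/RT = (740.5 × 0.3940) / (62.36 × 300.65) = 0.01556 mol
n(Ca) = (1/1) × 0.01556 = 0.01556 mol
m(Ca) = 0.01556 × 40.08 = 0.6236 g
%Ca = 0.6236 / 1.09 × 100 = 57.21%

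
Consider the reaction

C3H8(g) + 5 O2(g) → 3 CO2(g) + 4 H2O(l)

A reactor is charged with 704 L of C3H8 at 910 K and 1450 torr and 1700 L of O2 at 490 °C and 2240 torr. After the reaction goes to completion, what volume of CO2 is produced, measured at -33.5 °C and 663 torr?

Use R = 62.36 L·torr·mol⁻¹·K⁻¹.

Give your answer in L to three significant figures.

1080 L

n(C3H8) = PV/RT = (1450 × 704) / (62.36 × 910) = 17.99 mol
n(O2) = PV/RT = (2240 × 1700) / (62.36 × 763.15) = 80.02 mol
For 17.99 mol C3H8, stoichiometry requires (5/1) × 17.99 = 89.95 mol O2; 80.02 mol is available, so O2 is limiting.
n(CO2) = (3/5) × 80.02 = 48.01 mol
V(CO2) = nRT/P = 48.01 × 62.36 × 239.65 / 663 = 1082 L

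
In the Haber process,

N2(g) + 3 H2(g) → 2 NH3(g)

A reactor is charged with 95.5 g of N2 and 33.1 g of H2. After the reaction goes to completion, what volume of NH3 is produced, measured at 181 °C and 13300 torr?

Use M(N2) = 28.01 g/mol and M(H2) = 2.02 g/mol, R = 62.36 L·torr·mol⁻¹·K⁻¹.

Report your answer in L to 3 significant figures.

14.5 L

n(N2) = 95.5 / 28.01 = 3.409 mol
n(H2) = 33.1 / 2.02 = 16.39 mol
For 3.409 mol N2, stoichiometry requires (3/1) × 3.409 = 10.23 mol H2; 16.39 mol is available, so N2 is limiting.
n(NH3) = (2/1) × 3.409 = 6.818 mol
V(NH3) = nRT/P = 6.818 × 62.36 × 454.15 / 13300 = 14.52 L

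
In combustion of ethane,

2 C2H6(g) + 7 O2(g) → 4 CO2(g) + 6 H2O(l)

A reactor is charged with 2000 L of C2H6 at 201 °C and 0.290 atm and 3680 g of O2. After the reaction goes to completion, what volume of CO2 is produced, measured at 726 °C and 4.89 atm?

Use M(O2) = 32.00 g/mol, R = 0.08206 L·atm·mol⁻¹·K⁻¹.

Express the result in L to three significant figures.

500 L

n(C2H6) = PV/RT = (0.290 × 2000) / (0.08206 × 474.15) = 14.91 mol
n(O2) = 3680 / 32.00 = 115.0 mol
For 14.91 mol C2H6, stoichiometry requires (7/2) × 14.91 = 52.19 mol O2; 115.0 mol is available, so C2H6 is limiting.
n(CO2) = (4/2) × 14.91 = 29.82 mol
V(CO2) = nRT/P = 29.82 × 0.08206 × 999.15 / 4.89 = 500.0 L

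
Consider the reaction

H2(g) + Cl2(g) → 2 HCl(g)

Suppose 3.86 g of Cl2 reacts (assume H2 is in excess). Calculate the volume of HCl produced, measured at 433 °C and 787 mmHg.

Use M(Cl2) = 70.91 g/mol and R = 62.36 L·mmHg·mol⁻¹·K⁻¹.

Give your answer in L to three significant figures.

6.09 L

n(Cl2) = 3.860 / 70.91 = 0.05444 mol
n(HCl) = (2/1) × 0.05444 = 0.1089 mol
V = nRT/P = 0.1089 × 62.36 × 706.15 / 787 = 6.093 L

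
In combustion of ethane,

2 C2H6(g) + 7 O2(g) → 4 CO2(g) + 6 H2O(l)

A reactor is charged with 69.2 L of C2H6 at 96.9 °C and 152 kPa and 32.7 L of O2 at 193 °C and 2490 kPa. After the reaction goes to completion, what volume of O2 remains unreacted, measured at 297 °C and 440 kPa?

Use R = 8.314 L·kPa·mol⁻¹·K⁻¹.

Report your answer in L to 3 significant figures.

n(C2H6) = PV/RT = (152 × 69.2) / (8.314 × 370.05) = 3.419 mol
n(O2) = PV/RT = (2490 × 32.7) / (8.314 × 466.15) = 21.01 mol
For 3.419 mol C2H6, stoichiometry requires (7/2) × 3.419 = 11.97 mol O2; 21.01 mol is available, so C2H6 is limiting.
n(O2) consumed = (7/2) × 3.419 = 11.97 mol; remaining = 21.01 − 11.97 = 9.040 mol
V(O2) = nRT/P = 9.040 × 8.314 × 570.15 / 440 = 97.39 L

97.4 L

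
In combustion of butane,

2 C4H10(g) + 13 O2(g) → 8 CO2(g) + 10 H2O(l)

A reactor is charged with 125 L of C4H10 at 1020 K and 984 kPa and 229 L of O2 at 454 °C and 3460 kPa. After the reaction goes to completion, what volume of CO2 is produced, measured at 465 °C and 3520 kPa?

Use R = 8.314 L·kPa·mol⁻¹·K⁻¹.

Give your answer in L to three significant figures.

n(C4H10) = PV/RT = (984 × 125) / (8.314 × 1020) = 14.50 mol
n(O2) = PV/RT = (3460 × 229) / (8.314 × 727.15) = 131.1 mol
For 14.50 mol C4H10, stoichiometry requires (13/2) × 14.50 = 94.25 mol O2; 131.1 mol is available, so C4H10 is limiting.
n(CO2) = (8/2) × 14.50 = 58.00 mol
V(CO2) = nRT/P = 58.00 × 8.314 × 738.15 / 3520 = 101.1 L

101 L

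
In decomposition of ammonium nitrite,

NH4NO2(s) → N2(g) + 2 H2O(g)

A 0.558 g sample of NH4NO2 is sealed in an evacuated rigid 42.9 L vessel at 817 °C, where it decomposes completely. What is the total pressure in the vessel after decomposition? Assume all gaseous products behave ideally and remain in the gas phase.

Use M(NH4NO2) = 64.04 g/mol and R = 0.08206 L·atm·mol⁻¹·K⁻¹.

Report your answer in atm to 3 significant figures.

0.0545 atm

n(NH4NO2) = 0.558 / 64.04 = 0.008713 mol
n(gas produced) = (3/1) × 0.008713 = 0.02614 mol
P = nRT/V = 0.02614 × 0.08206 × 1090.15 / 42.9 = 0.05451 atm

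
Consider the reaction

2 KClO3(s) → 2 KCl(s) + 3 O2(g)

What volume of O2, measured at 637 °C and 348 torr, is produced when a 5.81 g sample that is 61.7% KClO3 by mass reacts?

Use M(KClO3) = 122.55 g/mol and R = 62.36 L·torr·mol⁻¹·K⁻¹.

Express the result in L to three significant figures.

mass of KClO3 = 5.81 × 61.7/100 = 3.585 g
n(KClO3) = 3.585 / 122.55 = 0.02925 mol
n(O2) = (3/2) × 0.02925 = 0.04388 mol
V = nRT/P = 0.04388 × 62.36 × 910.15 / 348 = 7.157 L

7.16 L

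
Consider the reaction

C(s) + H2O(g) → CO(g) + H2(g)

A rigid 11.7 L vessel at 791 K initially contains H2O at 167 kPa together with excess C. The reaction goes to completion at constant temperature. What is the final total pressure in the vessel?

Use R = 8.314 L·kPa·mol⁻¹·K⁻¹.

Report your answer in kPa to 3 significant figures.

334 kPa

At constant T and V, P ∝ n(gas): 1 mol gas → 2 mol gas.
P_final = (2/1) × 167 = 334.0 kPa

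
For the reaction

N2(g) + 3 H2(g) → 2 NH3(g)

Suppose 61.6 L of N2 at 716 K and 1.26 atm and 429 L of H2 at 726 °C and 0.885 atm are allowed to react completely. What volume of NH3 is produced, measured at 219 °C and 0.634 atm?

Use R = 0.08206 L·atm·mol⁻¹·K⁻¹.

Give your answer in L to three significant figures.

168 L

n(N2) = PV/RT = (1.26 × 61.6) / (0.08206 × 716) = 1.321 mol
n(H2) = PV/RT = (0.885 × 429) / (0.08206 × 999.15) = 4.631 mol
For 1.321 mol N2, stoichiometry requires (3/1) × 1.321 = 3.963 mol H2; 4.631 mol is available, so N2 is limiting.
n(NH3) = (2/1) × 1.321 = 2.642 mol
V(NH3) = nRT/P = 2.642 × 0.08206 × 492.15 / 0.634 = 168.3 L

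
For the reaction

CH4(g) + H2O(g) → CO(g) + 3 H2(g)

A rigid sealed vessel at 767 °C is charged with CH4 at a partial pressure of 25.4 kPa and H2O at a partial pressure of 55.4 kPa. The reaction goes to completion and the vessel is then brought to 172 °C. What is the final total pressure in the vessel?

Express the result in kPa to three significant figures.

56.3 kPa

At constant V, partial pressures at 767 °C are proportional to moles, so apply stoichiometry directly to pressures.
P(H2O) required for 25.4 kPa of CH4 = (1/1) × 25.4 = 25.40 kPa; available 55.4 kPa, so CH4 is limiting.
P(H2O) remaining = 55.4 − (1/1) × 25.4 = 30.00 kPa
P(gaseous products) = (1+3)/1 × 25.4 = 101.6 kPa
P_total at 767 °C = 30.00 + 101.6 = 131.6 kPa
Scaling to 172 °C: P = 131.6 × 445.15/1040.15 = 56.32 kPa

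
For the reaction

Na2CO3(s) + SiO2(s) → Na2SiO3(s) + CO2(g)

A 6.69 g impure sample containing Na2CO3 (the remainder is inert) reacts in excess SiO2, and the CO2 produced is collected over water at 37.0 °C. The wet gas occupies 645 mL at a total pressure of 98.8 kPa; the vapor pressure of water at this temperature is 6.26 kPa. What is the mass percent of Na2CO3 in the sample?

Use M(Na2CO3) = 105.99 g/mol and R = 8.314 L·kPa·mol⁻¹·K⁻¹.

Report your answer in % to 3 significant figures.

36.7 %

P(CO2) = 98.8 − 6.26 = 92.54 kPa
n(CO2) = PV/RT = (92.54 × 0.6450) / (8.314 × 310.15) = 0.02315 mol
n(Na2CO3) = (1/1) × 0.02315 = 0.02315 mol
m(Na2CO3) = 0.02315 × 105.99 = 2.454 g
%Na2CO3 = 2.454 / 6.69 × 100 = 36.68%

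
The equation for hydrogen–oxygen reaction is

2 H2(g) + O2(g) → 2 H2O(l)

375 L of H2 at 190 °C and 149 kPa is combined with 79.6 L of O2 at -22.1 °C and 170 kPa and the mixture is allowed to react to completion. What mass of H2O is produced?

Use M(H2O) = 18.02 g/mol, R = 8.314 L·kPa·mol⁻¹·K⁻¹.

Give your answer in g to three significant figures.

n(H2) = PV/RT = (149 × 375) / (8.314 × 463.15) = 14.51 mol
n(O2) = PV/RT = (170 × 79.6) / (8.314 × 251.05) = 6.483 mol
For 14.51 mol H2, stoichiometry requires (1/2) × 14.51 = 7.255 mol O2; 6.483 mol is available, so O2 is limiting.
n(H2O) = (2/1) × 6.483 = 12.97 mol
m(H2O) = 12.97 × 18.02 = 233.7 g

234 g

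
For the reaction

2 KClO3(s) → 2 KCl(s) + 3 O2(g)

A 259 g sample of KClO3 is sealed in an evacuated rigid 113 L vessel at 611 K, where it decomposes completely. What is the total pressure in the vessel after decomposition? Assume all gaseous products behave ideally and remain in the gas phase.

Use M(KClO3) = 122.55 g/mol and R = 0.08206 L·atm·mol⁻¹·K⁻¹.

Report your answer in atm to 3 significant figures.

1.41 atm

n(KClO3) = 259 / 122.55 = 2.113 mol
n(gas produced) = (3/2) × 2.113 = 3.170 mol
P = nRT/V = 3.170 × 0.08206 × 611 / 113 = 1.407 atm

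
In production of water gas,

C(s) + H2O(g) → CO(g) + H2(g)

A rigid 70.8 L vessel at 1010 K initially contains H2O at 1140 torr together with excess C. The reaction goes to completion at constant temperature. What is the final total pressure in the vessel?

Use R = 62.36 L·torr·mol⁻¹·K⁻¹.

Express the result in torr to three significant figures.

At constant T and V, P ∝ n(gas): 1 mol gas → 2 mol gas.
P_final = (2/1) × 1140 = 2280 torr

2280 torr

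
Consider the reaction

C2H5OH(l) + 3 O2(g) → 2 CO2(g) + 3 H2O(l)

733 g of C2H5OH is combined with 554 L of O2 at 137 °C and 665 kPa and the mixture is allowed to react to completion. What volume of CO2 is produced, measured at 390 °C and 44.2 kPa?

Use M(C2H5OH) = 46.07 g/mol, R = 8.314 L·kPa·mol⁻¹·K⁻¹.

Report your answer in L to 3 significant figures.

3970 L

n(C2H5OH) = 733 / 46.07 = 15.91 mol
n(O2) = PV/RT = (665 × 554) / (8.314 × 410.15) = 108.0 mol
For 15.91 mol C2H5OH, stoichiometry requires (3/1) × 15.91 = 47.73 mol O2; 108.0 mol is available, so C2H5OH is limiting.
n(CO2) = (2/1) × 15.91 = 31.82 mol
V(CO2) = nRT/P = 31.82 × 8.314 × 663.15 / 44.2 = 3969 L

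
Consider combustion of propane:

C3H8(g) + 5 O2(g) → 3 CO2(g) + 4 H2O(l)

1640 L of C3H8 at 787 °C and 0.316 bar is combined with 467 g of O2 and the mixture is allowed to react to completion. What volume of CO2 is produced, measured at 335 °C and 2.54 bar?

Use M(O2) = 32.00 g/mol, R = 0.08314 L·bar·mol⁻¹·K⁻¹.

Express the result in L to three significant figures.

174 L

n(C3H8) = PV/RT = (0.316 × 1640) / (0.08314 × 1060.15) = 5.880 mol
n(O2) = 467 / 32.00 = 14.59 mol
For 5.880 mol C3H8, stoichiometry requires (5/1) × 5.880 = 29.40 mol O2; 14.59 mol is available, so O2 is limiting.
n(CO2) = (3/5) × 14.59 = 8.754 mol
V(CO2) = nRT/P = 8.754 × 0.08314 × 608.15 / 2.54 = 174.3 L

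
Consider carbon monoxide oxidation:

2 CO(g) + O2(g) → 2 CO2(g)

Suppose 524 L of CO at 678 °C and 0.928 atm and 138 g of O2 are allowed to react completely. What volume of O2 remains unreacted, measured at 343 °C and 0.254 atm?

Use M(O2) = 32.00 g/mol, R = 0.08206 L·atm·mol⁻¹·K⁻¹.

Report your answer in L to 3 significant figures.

n(CO) = PV/RT = (0.928 × 524) / (0.08206 × 951.15) = 6.230 mol
n(O2) = 138 / 32.00 = 4.312 mol
For 6.230 mol CO, stoichiometry requires (1/2) × 6.230 = 3.115 mol O2; 4.312 mol is available, so CO is limiting.
n(O2) consumed = (1/2) × 6.230 = 3.115 mol; remaining = 4.312 − 3.115 = 1.197 mol
V(O2) = nRT/P = 1.197 × 0.08206 × 616.15 / 0.254 = 238.3 L

238 L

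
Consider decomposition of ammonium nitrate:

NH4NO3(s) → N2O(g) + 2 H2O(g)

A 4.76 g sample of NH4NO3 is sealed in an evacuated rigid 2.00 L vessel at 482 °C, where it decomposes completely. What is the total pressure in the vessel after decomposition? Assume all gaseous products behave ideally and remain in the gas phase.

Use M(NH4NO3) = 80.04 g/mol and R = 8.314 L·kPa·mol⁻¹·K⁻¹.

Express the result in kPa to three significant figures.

n(NH4NO3) = 4.76 / 80.04 = 0.05947 mol
n(gas produced) = (3/1) × 0.05947 = 0.1784 mol
P = nRT/V = 0.1784 × 8.314 × 755.15 / 2.00 = 560.0 kPa

560 kPa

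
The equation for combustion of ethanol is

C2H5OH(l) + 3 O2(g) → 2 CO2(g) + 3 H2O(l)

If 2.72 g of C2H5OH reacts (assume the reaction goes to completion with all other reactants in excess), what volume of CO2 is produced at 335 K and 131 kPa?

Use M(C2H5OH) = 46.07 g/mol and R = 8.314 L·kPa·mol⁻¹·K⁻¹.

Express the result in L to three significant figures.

n(C2H5OH) = 2.720 / 46.07 = 0.05904 mol
n(CO2) = (2/1) × 0.05904 = 0.1181 mol
V = nRT/P = 0.1181 × 8.314 × 335 / 131 = 2.511 L

2.51 L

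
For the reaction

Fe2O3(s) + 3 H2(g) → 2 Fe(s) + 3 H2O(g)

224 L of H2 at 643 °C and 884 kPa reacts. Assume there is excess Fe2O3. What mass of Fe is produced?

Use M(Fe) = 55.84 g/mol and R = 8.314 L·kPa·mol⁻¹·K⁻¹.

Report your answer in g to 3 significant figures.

968 g

n(H2) = PV/RT = (884 × 224) / (8.314 × 916.15) = 26.00 mol
n(Fe) = (2/3) × 26.00 = 17.33 mol
m(Fe) = 17.33 × 55.84 = 967.7 g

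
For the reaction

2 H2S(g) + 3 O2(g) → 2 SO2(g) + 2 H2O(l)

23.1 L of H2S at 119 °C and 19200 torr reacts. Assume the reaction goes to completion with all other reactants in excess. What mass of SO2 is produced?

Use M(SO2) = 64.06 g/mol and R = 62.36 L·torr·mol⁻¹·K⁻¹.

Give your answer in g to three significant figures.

n(H2S) = PV/RT = (19200 × 23.1) / (62.36 × 392.15) = 18.14 mol
n(SO2) = (2/2) × 18.14 = 18.14 mol
m(SO2) = 18.14 × 64.06 = 1162 g

1160 g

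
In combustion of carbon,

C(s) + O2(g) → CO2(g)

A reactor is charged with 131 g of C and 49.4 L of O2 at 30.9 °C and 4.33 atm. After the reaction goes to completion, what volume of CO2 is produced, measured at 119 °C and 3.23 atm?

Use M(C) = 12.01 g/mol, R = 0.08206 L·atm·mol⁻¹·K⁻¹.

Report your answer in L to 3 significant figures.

85.4 L

n(C) = 131 / 12.01 = 10.91 mol
n(O2) = PV/RT = (4.33 × 49.4) / (0.08206 × 304.05) = 8.573 mol
For 10.91 mol C, stoichiometry requires (1/1) × 10.91 = 10.91 mol O2; 8.573 mol is available, so O2 is limiting.
n(CO2) = (1/1) × 8.573 = 8.573 mol
V(CO2) = nRT/P = 8.573 × 0.08206 × 392.15 / 3.23 = 85.41 L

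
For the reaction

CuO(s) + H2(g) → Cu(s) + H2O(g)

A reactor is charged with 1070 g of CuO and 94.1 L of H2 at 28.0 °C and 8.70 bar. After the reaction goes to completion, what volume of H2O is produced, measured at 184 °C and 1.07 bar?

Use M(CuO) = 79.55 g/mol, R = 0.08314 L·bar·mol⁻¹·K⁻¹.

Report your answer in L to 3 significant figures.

n(CuO) = 1070 / 79.55 = 13.45 mol
n(H2) = PV/RT = (8.70 × 94.1) / (0.08314 × 301.15) = 32.70 mol
For 13.45 mol CuO, stoichiometry requires (1/1) × 13.45 = 13.45 mol H2; 32.70 mol is available, so CuO is limiting.
n(H2O) = (1/1) × 13.45 = 13.45 mol
V(H2O) = nRT/P = 13.45 × 0.08314 × 457.15 / 1.07 = 477.8 L

478 L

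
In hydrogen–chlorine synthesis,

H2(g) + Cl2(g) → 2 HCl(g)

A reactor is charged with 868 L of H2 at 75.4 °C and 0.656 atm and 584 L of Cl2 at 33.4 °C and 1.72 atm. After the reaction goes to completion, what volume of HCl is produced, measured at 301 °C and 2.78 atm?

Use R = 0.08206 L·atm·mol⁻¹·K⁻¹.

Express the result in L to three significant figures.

675 L

n(H2) = PV/RT = (0.656 × 868) / (0.08206 × 348.55) = 19.91 mol
n(Cl2) = PV/RT = (1.72 × 584) / (0.08206 × 306.55) = 39.93 mol
For 19.91 mol H2, stoichiometry requires (1/1) × 19.91 = 19.91 mol Cl2; 39.93 mol is available, so H2 is limiting.
n(HCl) = (2/1) × 19.91 = 39.82 mol
V(HCl) = nRT/P = 39.82 × 0.08206 × 574.15 / 2.78 = 674.9 L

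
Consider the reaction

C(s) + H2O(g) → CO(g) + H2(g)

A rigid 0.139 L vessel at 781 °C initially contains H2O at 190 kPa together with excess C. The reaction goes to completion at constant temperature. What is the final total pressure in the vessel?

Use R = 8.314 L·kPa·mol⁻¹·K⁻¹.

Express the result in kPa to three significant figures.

380 kPa

At constant T and V, P ∝ n(gas): 1 mol gas → 2 mol gas.
P_final = (2/1) × 190 = 380.0 kPa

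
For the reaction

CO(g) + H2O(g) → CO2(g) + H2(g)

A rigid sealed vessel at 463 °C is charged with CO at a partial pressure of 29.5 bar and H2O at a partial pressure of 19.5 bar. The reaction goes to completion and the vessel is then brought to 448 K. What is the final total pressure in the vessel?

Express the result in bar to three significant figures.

With V and T fixed, P_i ∝ n_i, so the mole ratios apply directly to partial pressures at 463 °C.
P(H2O) required for 29.5 bar of CO = (1/1) × 29.5 = 29.50 bar; available 19.5 bar, so H2O is limiting.
P(CO) remaining = 29.5 − (1/1) × 19.5 = 10.00 bar
P(gaseous products) = (1+1)/1 × 19.5 = 39.00 bar
P_total at 463 °C = 10.00 + 39.00 = 49.00 bar
Scaling to 448 K: P = 49.00 × 448/736.15 = 29.82 bar

29.8 bar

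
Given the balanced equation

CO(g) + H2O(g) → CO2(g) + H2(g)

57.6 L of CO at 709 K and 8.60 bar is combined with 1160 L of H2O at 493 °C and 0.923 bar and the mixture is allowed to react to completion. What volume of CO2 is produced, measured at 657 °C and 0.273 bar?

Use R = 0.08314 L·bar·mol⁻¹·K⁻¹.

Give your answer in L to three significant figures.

n(CO) = PV/RT = (8.60 × 57.6) / (0.08314 × 709) = 8.404 mol
n(H2O) = PV/RT = (0.923 × 1160) / (0.08314 × 766.15) = 16.81 mol
For 8.404 mol CO, stoichiometry requires (1/1) × 8.404 = 8.404 mol H2O; 16.81 mol is available, so CO is limiting.
n(CO2) = (1/1) × 8.404 = 8.404 mol
V(CO2) = nRT/P = 8.404 × 0.08314 × 930.15 / 0.273 = 2381 L

2380 L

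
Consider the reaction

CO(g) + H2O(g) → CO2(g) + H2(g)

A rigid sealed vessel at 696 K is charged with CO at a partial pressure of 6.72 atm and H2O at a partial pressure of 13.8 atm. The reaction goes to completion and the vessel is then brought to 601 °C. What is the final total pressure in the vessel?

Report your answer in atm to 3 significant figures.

25.8 atm

At constant V, partial pressures at 696 K are proportional to moles, so apply stoichiometry directly to pressures.
P(H2O) required for 6.72 atm of CO = (1/1) × 6.72 = 6.720 atm; available 13.8 atm, so CO is limiting.
P(H2O) remaining = 13.8 − (1/1) × 6.72 = 7.080 atm
P(gaseous products) = (1+1)/1 × 6.72 = 13.44 atm
P_total at 696 K = 7.080 + 13.44 = 20.52 atm
Scaling to 601 °C: P = 20.52 × 874.15/696 = 25.77 atm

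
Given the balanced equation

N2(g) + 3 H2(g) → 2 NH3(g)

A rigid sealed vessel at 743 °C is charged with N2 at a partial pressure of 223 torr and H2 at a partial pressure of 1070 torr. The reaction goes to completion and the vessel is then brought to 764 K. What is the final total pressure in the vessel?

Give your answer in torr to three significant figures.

637 torr

Because the vessel is rigid and T is held at 743 °C, work the stoichiometry in partial pressures (P_i = n_iRT/V).
P(H2) required for 223 torr of N2 = (3/1) × 223 = 669.0 torr; available 1070 torr, so N2 is limiting.
P(H2) remaining = 1070 − (3/1) × 223 = 401.0 torr
P(gaseous products) = (2)/1 × 223 = 446.0 torr
P_total at 743 °C = 401.0 + 446.0 = 847.0 torr
Scaling to 764 K: P = 847.0 × 764/1016.15 = 636.8 torr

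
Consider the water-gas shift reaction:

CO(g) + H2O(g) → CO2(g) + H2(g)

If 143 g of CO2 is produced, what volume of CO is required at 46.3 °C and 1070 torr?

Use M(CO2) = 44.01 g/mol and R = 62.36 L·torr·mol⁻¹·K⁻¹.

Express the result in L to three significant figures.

n(CO2) = 143.0 / 44.01 = 3.249 mol
n(CO) = (1/1) × 3.249 = 3.249 mol
V = nRT/P = 3.249 × 62.36 × 319.45 / 1070 = 60.49 L

60.5 L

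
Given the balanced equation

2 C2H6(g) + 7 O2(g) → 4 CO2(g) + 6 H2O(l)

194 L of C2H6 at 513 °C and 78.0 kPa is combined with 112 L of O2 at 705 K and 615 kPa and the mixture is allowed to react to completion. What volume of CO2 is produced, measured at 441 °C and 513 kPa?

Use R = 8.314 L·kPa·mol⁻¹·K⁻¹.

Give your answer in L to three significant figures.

n(C2H6) = PV/RT = (78.0 × 194) / (8.314 × 786.15) = 2.315 mol
n(O2) = PV/RT = (615 × 112) / (8.314 × 705) = 11.75 mol
For 2.315 mol C2H6, stoichiometry requires (7/2) × 2.315 = 8.102 mol O2; 11.75 mol is available, so C2H6 is limiting.
n(CO2) = (4/2) × 2.315 = 4.630 mol
V(CO2) = nRT/P = 4.630 × 8.314 × 714.15 / 513 = 53.59 L

53.6 L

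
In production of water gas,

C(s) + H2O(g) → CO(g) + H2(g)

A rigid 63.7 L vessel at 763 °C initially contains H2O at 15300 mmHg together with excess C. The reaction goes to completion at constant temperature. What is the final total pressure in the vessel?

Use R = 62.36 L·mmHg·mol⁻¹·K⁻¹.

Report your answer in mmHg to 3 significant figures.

Rigid vessel, constant T ⇒ P scales with total gas moles (1 → 2).
P_final = (2/1) × 15300 = 30600 mmHg

30600 mmHg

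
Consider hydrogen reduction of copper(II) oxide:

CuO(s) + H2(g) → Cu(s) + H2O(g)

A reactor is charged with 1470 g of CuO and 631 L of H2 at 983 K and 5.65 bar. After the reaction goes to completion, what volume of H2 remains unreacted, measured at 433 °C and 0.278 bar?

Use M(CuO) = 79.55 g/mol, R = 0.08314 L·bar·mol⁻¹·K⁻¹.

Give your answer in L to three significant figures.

5310 L

n(CuO) = 1470 / 79.55 = 18.48 mol
n(H2) = PV/RT = (5.65 × 631) / (0.08314 × 983) = 43.62 mol
For 18.48 mol CuO, stoichiometry requires (1/1) × 18.48 = 18.48 mol H2; 43.62 mol is available, so CuO is limiting.
n(H2) consumed = (1/1) × 18.48 = 18.48 mol; remaining = 43.62 − 18.48 = 25.14 mol
V(H2) = nRT/P = 25.14 × 0.08314 × 706.15 / 0.278 = 5309 L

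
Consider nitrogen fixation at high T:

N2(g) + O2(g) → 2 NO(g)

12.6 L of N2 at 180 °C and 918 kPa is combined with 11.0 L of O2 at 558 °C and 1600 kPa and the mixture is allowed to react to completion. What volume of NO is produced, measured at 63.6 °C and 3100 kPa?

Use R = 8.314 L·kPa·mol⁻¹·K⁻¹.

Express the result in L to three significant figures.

4.60 L

n(N2) = PV/RT = (918 × 12.6) / (8.314 × 453.15) = 3.070 mol
n(O2) = PV/RT = (1600 × 11.0) / (8.314 × 831.15) = 2.547 mol
For 3.070 mol N2, stoichiometry requires (1/1) × 3.070 = 3.070 mol O2; 2.547 mol is available, so O2 is limiting.
n(NO) = (2/1) × 2.547 = 5.094 mol
V(NO) = nRT/P = 5.094 × 8.314 × 336.75 / 3100 = 4.601 L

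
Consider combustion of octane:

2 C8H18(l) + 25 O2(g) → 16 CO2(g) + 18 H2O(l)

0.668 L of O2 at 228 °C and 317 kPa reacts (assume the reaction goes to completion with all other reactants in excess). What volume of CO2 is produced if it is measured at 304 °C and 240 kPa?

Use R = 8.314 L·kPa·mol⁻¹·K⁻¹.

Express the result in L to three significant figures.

0.650 L

n(O2) = PV/RT = (317 × 0.668) / (8.314 × 501.15) = 0.05082 mol
n(CO2) = (16/25) × 0.05082 = 0.03252 mol
V = nRT/P = 0.03252 × 8.314 × 577.15 / 240 = 0.6502 L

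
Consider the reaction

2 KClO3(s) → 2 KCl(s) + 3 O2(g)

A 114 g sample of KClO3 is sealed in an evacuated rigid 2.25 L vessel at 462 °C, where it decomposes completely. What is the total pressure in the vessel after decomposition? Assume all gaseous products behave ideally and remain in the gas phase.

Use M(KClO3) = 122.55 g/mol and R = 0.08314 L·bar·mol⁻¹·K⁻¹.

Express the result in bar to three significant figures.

37.9 bar

n(KClO3) = 114 / 122.55 = 0.9302 mol
n(gas produced) = (3/2) × 0.9302 = 1.395 mol
P = nRT/V = 1.395 × 0.08314 × 735.15 / 2.25 = 37.89 bar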